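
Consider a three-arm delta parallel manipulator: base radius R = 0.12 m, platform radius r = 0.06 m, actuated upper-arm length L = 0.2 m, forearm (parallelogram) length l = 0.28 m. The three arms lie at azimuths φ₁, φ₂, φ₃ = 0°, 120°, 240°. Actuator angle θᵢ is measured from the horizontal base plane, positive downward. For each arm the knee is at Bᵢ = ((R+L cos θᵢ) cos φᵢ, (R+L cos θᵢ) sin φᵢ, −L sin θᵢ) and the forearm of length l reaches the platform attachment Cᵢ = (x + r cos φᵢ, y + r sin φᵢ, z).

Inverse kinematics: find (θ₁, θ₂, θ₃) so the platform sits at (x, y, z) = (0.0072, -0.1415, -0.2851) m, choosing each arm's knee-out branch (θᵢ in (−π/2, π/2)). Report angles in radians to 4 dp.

θ₁ = 0.7853, θ₂ = 1.2217, θ₃ = 0.2617

rotate P by −φ1: (0.0072, -0.1415, -0.2851)
  A cos θ + B sin θ = C:  0.0528·cos θ + -0.2851·sin θ = -0.1642
  θ1 = atan2(B,A) + arccos(C/0.2899) = 0.7853
rotate P by −φ2: (-0.1261, 0.0645, -0.2851)
  e−x'=0.1861;  (l²−L²−(e−x')²−y'²−z²)/2L = -0.2042
  √(A²+B²)=0.3405;  θ2 = -0.9924+2.2141 ≈ 1.2217
arm 3 (φ=240.0°): x'=0.1189, y'=0.0770
  A cos θ + B sin θ = C:  -0.0589·cos θ + -0.2851·sin θ = -0.1307
  √(A²+B²)=0.2911;  θ3 = -1.7747+2.0364 ≈ 0.2617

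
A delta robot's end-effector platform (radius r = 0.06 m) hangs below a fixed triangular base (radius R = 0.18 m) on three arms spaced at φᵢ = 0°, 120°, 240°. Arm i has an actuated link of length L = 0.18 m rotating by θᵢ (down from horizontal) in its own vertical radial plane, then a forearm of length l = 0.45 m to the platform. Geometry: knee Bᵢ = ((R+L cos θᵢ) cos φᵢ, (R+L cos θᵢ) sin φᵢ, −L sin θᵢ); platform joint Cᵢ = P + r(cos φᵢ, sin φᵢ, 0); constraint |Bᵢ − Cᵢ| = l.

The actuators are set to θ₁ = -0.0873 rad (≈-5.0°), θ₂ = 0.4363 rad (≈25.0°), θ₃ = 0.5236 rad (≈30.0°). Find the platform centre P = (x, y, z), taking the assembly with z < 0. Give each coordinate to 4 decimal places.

arm 1 at φ=0.0°: (R−r)+L cos θ1 = 0.2993;  centre 1 = (0.2993, 0.0000, 0.0157)
φ2=120.0°: virtual centre (-0.1416, 0.2452, -0.0761), radius l
centre 3 = (0.2759·cos240.0°, 0.2759·sin240.0°, -0.0900) = (-0.1379, -0.2389, -0.0900)
|centre ₂|²−|centre ₁|² = -0.0039;  |centre ₃|²−|centre ₁|² = -0.0056
[-0.8818 0.4904 -0.1835]·P = -0.0039;  [-0.8745 -0.4778 -0.2114]·P = -0.0056
det = 0.8502;  x = 0.0054+-0.2251z,  y = 0.0018+-0.0305z
sphere 1 gives Az²+Bz+C=0 with A=1.0516, B=0.1008, C=-0.1159;  B²−4AC=0.4976;  roots -0.3833, 0.2875;  negative root z = -0.3833
x = 0.0917, y = 0.0135

(0.0917, 0.0135, -0.3833)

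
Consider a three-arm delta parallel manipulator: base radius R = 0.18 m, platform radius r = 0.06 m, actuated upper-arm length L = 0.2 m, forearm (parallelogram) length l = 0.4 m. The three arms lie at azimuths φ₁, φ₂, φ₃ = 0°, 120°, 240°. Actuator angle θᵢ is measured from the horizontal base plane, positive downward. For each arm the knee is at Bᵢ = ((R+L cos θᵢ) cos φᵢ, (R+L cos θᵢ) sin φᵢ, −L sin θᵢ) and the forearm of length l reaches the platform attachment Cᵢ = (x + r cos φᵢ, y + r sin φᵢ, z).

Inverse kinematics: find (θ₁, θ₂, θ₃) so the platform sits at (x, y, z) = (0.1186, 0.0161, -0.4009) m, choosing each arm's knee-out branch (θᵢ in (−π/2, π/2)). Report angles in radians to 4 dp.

φ1=0.0° → target in arm frame (0.1186, 0.0161)
  A=0.0014, B=-0.4009, C=(l²−L²−A²−y'²−z²)/(2L)=-0.1025
  √(A²+B²)=0.4009;  θ1 = -1.5673+1.8292 ≈ 0.2619
arm 2 (φ=120.0°): x'=-0.0454, y'=-0.1108
  A cos θ + B sin θ = C:  0.1654·cos θ + -0.4009·sin θ = -0.2008
  √(A²+B²)=0.4337;  θ2 = -1.1796+2.0523 ≈ 0.8727
arm 3 (φ=240.0°): x'=-0.0732, y'=0.0947
  A cos θ + B sin θ = C:  0.1932·cos θ + -0.4009·sin θ = -0.2176
  γ=atan2(-0.4009,0.1932)=-1.1216;  ψ=arccos(-0.4889)=2.0816;  θ3=γ+ψ≈0.9599

θ₁ = 0.2619, θ₂ = 0.8727, θ₃ = 0.9599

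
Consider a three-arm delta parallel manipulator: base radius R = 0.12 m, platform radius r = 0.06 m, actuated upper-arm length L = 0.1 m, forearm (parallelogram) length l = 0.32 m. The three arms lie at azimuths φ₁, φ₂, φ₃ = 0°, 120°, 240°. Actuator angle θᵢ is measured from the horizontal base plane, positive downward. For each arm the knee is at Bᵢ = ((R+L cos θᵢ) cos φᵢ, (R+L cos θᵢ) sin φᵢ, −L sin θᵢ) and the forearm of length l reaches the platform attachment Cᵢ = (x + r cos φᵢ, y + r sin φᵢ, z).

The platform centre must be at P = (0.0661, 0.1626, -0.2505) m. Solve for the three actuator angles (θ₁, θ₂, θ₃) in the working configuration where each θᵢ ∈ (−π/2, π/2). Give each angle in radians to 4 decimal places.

rotate P by −φ1: (0.0661, 0.1626, -0.2505)
  A=-0.0061, B=-0.2505, C=(l²−L²−A²−y'²−z²)/(2L)=0.0159
  θ1 = atan2(B,A) + arccos(C/0.2506) = -0.0877
rotate P by −φ2: (0.1078, -0.1385, -0.2505)
  A=-0.0478, B=-0.2505, C=(l²−L²−A²−y'²−z²)/(2L)=0.0409
  θ2 = atan2(B,A) + arccos(C/0.2550) = -0.3494
φ3=240.0° → target in arm frame (-0.1739, -0.0241)
  e−x'=0.2339;  (l²−L²−(e−x')²−y'²−z²)/2L = -0.1281
  γ=atan2(-0.2505,0.2339)=-0.8197;  ψ=arccos(-0.3738)=1.9539;  θ3=γ+ψ≈1.1342

θ₁ = -0.0877, θ₂ = -0.3494, θ₃ = 1.1342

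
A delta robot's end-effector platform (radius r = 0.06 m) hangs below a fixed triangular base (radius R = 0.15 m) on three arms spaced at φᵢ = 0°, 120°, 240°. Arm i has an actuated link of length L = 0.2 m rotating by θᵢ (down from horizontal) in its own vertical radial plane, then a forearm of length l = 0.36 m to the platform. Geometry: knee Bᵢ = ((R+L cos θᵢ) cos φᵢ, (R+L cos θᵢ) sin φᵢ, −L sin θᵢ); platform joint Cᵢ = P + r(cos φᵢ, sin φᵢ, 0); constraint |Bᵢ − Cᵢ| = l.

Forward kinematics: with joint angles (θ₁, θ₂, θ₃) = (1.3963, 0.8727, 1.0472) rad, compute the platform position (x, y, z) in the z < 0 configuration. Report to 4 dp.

(-0.1007, 0.0301, -0.4760)

centre 1 = (0.1247·cos0.0°, 0.1247·sin0.0°, -0.1970) = (0.1247, 0.0000, -0.1970)
φ2=120.0°: virtual centre (-0.1093, 0.1893, -0.1532), radius l
φ3=240.0°: virtual centre (-0.0950, -0.1645, -0.1732), radius l
|centre ₂|²−|centre ₁|² = 0.0169;  |centre ₃|²−|centre ₁|² = 0.0117
plane₁₂: -0.4680x+0.3785y+0.0875z = 0.0169
Cramer: x(z) = -0.0312+0.1460z;  y(z) = 0.0060-0.0506z
into |P−centre ₁|² = l²: 1.0239z² + 0.3478z + -0.0664 = 0;  Δ = 0.3931;  z = -0.4760 or 0.1363 → z<0 root = -0.4760
x = -0.1007, y = 0.0301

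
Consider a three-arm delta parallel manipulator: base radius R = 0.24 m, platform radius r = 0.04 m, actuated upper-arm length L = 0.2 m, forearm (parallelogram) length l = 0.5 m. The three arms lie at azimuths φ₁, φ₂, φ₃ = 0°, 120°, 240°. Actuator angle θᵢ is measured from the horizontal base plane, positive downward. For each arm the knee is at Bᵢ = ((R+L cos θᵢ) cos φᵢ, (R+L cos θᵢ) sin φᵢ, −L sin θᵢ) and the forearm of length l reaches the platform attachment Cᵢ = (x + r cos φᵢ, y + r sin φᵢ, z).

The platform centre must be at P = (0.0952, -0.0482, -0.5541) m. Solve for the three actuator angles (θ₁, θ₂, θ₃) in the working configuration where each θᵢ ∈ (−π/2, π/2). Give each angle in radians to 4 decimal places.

rotate P by −φ1: (0.0952, -0.0482, -0.5541)
  A=0.1048, B=-0.5541, C=(l²−L²−A²−y'²−z²)/(2L)=-0.2758
  γ=atan2(-0.5541,0.1048)=-1.3839;  ψ=arccos(-0.4891)=2.0819;  θ1=γ+ψ≈0.6980
φ2=120.0° → target in arm frame (-0.0893, -0.0583)
  A=0.2893, B=-0.5541, C=(l²−L²−A²−y'²−z²)/(2L)=-0.4604
  √(A²+B²)=0.6251;  θ2 = -1.0896+2.3987 ≈ 1.3091
φ3=240.0° → target in arm frame (-0.0059, 0.1065)
  A cos θ + B sin θ = C:  0.2059·cos θ + -0.5541·sin θ = -0.3769
  θ3 = atan2(B,A) + arccos(C/0.5911) = 1.0471

θ₁ = 0.6980, θ₂ = 1.3091, θ₃ = 1.0471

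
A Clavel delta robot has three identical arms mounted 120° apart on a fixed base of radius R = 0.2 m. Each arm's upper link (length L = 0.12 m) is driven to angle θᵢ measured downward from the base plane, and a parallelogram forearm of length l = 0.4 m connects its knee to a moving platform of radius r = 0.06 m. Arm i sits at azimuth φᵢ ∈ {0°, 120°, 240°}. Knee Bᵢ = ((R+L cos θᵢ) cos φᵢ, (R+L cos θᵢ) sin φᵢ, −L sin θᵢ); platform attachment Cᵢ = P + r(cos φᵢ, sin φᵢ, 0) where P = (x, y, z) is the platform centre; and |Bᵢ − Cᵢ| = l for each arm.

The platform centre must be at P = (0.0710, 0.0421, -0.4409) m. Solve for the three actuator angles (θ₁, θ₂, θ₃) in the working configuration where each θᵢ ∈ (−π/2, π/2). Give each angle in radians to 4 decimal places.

rotate P by −φ1: (0.0710, 0.0421, -0.4409)
  e−x'=0.0690;  (l²−L²−(e−x')²−y'²−z²)/2L = -0.2305
  √(A²+B²)=0.4463;  θ1 = -1.4156+2.1136 ≈ 0.6981
rotate P by −φ2: (0.0010, -0.0825, -0.4409)
  e−x'=0.1390;  (l²−L²−(e−x')²−y'²−z²)/2L = -0.3122
  √(A²+B²)=0.4623;  θ2 = -1.2653+2.3123 ≈ 1.0470
rotate P by −φ3: (-0.0720, 0.0404, -0.4409)
  A=0.2120, B=-0.4409, C=(l²−L²−A²−y'²−z²)/(2L)=-0.3973
  √(A²+B²)=0.4892;  θ3 = -1.1227+2.5186 ≈ 1.3960

θ₁ = 0.6981, θ₂ = 1.0470, θ₃ = 1.3960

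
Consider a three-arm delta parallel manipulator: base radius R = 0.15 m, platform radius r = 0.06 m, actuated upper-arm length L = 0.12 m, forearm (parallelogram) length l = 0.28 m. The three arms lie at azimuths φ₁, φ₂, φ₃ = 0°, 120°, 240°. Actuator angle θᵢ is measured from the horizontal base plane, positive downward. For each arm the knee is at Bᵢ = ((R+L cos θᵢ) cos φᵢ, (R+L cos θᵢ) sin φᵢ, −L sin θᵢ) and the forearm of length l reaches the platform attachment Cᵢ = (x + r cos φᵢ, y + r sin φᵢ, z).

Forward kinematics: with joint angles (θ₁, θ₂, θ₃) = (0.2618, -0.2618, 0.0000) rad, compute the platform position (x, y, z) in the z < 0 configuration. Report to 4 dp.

(-0.0283, 0.0150, -0.1838)

φ1=0.0°: virtual centre (0.2059, 0.0000, -0.0311), radius l
S2 = (0.2059·cos120.0°, 0.2059·sin120.0°, 0.0311) = (-0.1030, 0.1783, 0.0311)
φ3=240.0°: virtual centre (-0.1050, -0.1819, 0.0000), radius l
|S₂|²−|S₁|² = 0.0000;  |S₃|²−|S₁|² = 0.0007
linear system: -0.6177x+0.3566y = 0.0000−0.1242z; -0.6218x+-0.3637y = 0.0007−0.0621z
Cramer: x(z) = -0.0006+0.1508z;  y(z) = -0.0010-0.0871z
into |P−S₁|² = l²: 1.0303z² + 0.0000z + -0.0348 = 0;  Δ = 0.1434;  z = -0.1838 or 0.1838 → z<0 root = -0.1838
x = -0.0283, y = 0.0150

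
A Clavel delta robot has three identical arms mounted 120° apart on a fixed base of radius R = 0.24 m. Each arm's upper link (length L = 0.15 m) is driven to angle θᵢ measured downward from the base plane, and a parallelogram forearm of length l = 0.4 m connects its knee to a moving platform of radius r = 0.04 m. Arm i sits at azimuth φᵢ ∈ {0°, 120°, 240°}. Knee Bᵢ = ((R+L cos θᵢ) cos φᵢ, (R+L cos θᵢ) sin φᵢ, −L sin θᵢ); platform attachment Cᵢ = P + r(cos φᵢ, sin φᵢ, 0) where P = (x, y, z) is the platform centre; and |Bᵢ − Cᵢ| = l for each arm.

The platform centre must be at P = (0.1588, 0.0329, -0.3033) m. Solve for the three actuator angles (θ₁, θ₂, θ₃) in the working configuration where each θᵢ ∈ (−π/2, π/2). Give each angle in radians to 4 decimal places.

θ₁ = -0.3490, θ₂ = 1.0471, θ₃ = 1.3087

φ1=0.0° → target in arm frame (0.1588, 0.0329)
  A cos θ + B sin θ = C:  0.0412·cos θ + -0.3033·sin θ = 0.1424
  √(A²+B²)=0.3061;  θ1 = -1.4358+1.0868 ≈ -0.3490
φ2=120.0° → target in arm frame (-0.0509, -0.1540)
  A cos θ + B sin θ = C:  0.2509·cos θ + -0.3033·sin θ = -0.1372
  θ2 = atan2(B,A) + arccos(C/0.3936) = 1.0471
arm 3 (φ=240.0°): x'=-0.1079, y'=0.1211
  e−x'=0.3079;  (l²−L²−(e−x')²−y'²−z²)/2L = -0.2132
  γ=atan2(-0.3033,0.3079)=-0.7779;  ψ=arccos(-0.4932)=2.0866;  θ3=γ+ψ≈1.3087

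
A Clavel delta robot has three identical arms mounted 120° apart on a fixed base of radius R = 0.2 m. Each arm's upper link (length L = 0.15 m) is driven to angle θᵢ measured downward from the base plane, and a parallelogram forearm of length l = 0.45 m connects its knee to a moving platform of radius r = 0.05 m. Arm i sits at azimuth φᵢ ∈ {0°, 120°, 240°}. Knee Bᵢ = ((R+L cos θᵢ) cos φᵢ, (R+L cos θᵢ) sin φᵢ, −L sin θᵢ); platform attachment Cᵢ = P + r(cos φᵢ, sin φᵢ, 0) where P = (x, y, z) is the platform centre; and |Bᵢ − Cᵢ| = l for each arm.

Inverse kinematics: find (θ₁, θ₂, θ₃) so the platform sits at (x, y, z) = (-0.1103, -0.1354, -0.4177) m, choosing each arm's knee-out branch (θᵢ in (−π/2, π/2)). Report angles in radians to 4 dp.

θ₁ = 1.1344, θ₂ = 0.9596, θ₃ = -0.0875

arm 1 (φ=0.0°): x'=-0.1103, y'=-0.1354
  e−x'=0.2603;  (l²−L²−(e−x')²−y'²−z²)/2L = -0.2685
  γ=atan2(-0.4177,0.2603)=-1.0135;  ψ=arccos(-0.5456)=2.1479;  θ1=γ+ψ≈1.1344
arm 2 (φ=120.0°): x'=-0.0621, y'=0.1632
  A cos θ + B sin θ = C:  0.2121·cos θ + -0.4177·sin θ = -0.2204
  γ=atan2(-0.4177,0.2121)=-1.1009;  ψ=arccos(-0.4704)=2.0605;  θ2=γ+ψ≈0.9596
rotate P by −φ3: (0.1724, -0.0278, -0.4177)
  A=-0.0224, B=-0.4177, C=(l²−L²−A²−y'²−z²)/(2L)=0.0142
  θ3 = atan2(B,A) + arccos(C/0.4183) = -0.0875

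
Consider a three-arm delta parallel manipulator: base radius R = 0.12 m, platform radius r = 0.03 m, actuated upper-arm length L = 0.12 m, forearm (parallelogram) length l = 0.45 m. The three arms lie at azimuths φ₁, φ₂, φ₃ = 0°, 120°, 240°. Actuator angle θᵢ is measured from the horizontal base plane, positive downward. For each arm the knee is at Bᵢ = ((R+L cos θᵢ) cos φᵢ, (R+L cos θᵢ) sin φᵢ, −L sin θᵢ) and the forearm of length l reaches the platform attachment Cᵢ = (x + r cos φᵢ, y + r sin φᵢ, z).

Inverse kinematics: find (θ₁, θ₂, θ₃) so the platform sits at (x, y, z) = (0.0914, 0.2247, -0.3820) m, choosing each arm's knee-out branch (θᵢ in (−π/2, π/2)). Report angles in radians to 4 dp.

θ₁ = 0.0872, θ₂ = -0.1749, θ₃ = 1.3088

rotate P by −φ1: (0.0914, 0.2247, -0.3820)
  A=-0.0014, B=-0.3820, C=(l²−L²−A²−y'²−z²)/(2L)=-0.0347
  θ1 = atan2(B,A) + arccos(C/0.3820) = 0.0872
φ2=120.0° → target in arm frame (0.1489, -0.1915)
  A=-0.0589, B=-0.3820, C=(l²−L²−A²−y'²−z²)/(2L)=0.0085
  θ2 = atan2(B,A) + arccos(C/0.3865) = -0.1749
arm 3 (φ=240.0°): x'=-0.2403, y'=-0.0332
  e−x'=0.3303;  (l²−L²−(e−x')²−y'²−z²)/2L = -0.2834
  γ=atan2(-0.3820,0.3303)=-0.8579;  ψ=arccos(-0.5612)=2.1667;  θ3=γ+ψ≈1.3088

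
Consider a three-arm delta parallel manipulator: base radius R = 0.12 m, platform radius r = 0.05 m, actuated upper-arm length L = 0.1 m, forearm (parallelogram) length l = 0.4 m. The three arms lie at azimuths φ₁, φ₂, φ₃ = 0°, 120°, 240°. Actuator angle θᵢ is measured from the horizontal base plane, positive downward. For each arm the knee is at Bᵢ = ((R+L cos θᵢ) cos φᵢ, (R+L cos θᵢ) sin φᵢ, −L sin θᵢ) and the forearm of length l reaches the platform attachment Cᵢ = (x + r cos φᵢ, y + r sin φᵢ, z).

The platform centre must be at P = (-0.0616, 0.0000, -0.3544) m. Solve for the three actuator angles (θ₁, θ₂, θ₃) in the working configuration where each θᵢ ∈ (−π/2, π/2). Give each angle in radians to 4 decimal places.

φ1=0.0° → target in arm frame (-0.0616, 0.0000)
  e−x'=0.1316;  (l²−L²−(e−x')²−y'²−z²)/2L = 0.0354
  θ1 = atan2(B,A) + arccos(C/0.3780) = 0.2617
arm 2 (φ=120.0°): x'=0.0308, y'=0.0533
  A cos θ + B sin θ = C:  0.0392·cos θ + -0.3544·sin θ = 0.1001
  γ=atan2(-0.3544,0.0392)=-1.4606;  ψ=arccos(0.2807)=1.2863;  θ2=γ+ψ≈-0.1744
φ3=240.0° → target in arm frame (0.0308, -0.0533)
  A=0.0392, B=-0.3544, C=(l²−L²−A²−y'²−z²)/(2L)=0.1001
  √(A²+B²)=0.3566;  θ3 = -1.4606+1.2863 ≈ -0.1744

θ₁ = 0.2617, θ₂ = -0.1744, θ₃ = -0.1744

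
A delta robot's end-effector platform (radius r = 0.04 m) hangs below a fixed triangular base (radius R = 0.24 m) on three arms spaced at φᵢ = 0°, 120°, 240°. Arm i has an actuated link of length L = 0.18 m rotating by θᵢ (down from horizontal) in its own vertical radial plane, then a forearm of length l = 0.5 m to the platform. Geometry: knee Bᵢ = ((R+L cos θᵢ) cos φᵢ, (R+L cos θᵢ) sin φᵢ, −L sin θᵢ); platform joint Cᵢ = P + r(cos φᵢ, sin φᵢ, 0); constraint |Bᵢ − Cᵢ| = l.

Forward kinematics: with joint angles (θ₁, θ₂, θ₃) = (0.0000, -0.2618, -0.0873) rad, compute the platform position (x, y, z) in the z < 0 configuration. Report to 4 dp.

centre 1 = (0.3800·cos0.0°, 0.3800·sin0.0°, 0.0000) = (0.3800, 0.0000, 0.0000)
φ2=120.0°: virtual centre (-0.1869, 0.3238, 0.0466), radius l
arm 3 at φ=240.0°: (R−r)+L cos θ3 = 0.3793;  centre 3 = (-0.1897, -0.3285, 0.0157)
subtract pairs → two planes through P
[-1.1339 0.6476 0.0932]·P = -0.0025;  [-1.1393 -0.6570 0.0314]·P = -0.0003
Cramer: x(z) = 0.0012+0.0550z;  y(z) = -0.0017-0.0476z
into |P−centre ₁|² = l²: 1.0053z² + -0.0415z + -0.1065 = 0;  Δ = 0.4300;  z = -0.3055 or 0.3468 → z<0 root = -0.3055
x = -0.0156, y = 0.0129

(-0.0156, 0.0129, -0.3055)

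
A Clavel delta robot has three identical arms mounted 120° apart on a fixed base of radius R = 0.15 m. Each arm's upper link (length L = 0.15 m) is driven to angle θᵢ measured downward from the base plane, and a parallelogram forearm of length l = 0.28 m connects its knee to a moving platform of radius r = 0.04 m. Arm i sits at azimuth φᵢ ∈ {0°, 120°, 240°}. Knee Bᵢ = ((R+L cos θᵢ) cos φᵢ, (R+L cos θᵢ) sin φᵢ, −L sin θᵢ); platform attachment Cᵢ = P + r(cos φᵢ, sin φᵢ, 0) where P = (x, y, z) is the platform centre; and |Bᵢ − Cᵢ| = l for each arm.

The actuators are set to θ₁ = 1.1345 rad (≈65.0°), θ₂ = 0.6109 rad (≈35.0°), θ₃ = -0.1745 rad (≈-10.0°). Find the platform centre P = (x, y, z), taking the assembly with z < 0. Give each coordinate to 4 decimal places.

O1 = (0.1734·cos0.0°, 0.1734·sin0.0°, -0.1359) = (0.1734, 0.0000, -0.1359)
φ2=120.0°: virtual centre (-0.1164, 0.2017, -0.0860), radius l
arm 3 at φ=240.0°: (R−r)+L cos θ3 = 0.2577;  O3 = (-0.1289, -0.2232, 0.0260)
subtract pairs → two planes through P
plane₁₂: -0.5796x+0.4033y+0.0998z = 0.0131
Cramer: x(z) = -0.0265+0.3487z;  y(z) = -0.0057+0.2536z
into |P−O₁|² = l²: 1.1859z² + 0.1296z + -0.0199 = 0;  Δ = 0.1113;  z = -0.1953 or 0.0860 → z<0 root = -0.1953
x = -0.0946, y = -0.0552

(-0.0946, -0.0552, -0.1953)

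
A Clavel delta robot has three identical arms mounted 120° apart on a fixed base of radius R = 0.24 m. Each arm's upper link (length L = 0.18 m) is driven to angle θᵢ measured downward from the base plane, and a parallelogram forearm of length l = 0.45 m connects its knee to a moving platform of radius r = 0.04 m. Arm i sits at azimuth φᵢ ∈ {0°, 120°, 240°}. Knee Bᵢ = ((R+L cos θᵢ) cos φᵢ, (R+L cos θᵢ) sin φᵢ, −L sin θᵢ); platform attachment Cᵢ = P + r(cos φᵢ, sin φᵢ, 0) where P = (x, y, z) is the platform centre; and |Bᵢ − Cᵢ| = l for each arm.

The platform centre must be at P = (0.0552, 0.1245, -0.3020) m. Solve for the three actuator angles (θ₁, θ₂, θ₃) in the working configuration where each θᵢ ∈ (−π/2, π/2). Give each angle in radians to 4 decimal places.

θ₁ = 0.0875, θ₂ = -0.0873, θ₃ = 1.0475

φ1=0.0° → target in arm frame (0.0552, 0.1245)
  e−x'=0.1448;  (l²−L²−(e−x')²−y'²−z²)/2L = 0.1179
  γ=atan2(-0.3020,0.1448)=-1.1237;  ψ=arccos(0.3519)=1.2112;  θ1=γ+ψ≈0.0875
φ2=120.0° → target in arm frame (0.0802, -0.1101)
  e−x'=0.1198;  (l²−L²−(e−x')²−y'²−z²)/2L = 0.1457
  γ=atan2(-0.3020,0.1198)=-1.1932;  ψ=arccos(0.4483)=1.1059;  θ2=γ+ψ≈-0.0873
arm 3 (φ=240.0°): x'=-0.1354, y'=-0.0144
  e−x'=0.3354;  (l²−L²−(e−x')²−y'²−z²)/2L = -0.0939
  θ3 = atan2(B,A) + arccos(C/0.4513) = 1.0475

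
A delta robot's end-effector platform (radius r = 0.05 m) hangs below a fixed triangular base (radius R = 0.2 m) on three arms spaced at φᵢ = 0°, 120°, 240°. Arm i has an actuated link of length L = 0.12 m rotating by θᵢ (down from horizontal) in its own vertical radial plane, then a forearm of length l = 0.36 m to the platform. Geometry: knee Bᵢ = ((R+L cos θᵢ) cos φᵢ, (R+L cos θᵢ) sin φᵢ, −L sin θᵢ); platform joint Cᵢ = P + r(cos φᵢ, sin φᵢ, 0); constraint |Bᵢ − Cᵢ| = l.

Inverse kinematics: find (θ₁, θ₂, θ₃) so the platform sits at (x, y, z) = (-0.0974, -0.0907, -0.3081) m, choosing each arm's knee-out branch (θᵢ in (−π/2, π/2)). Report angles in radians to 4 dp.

arm 1 (φ=0.0°): x'=-0.0974, y'=-0.0907
  e−x'=0.2474;  (l²−L²−(e−x')²−y'²−z²)/2L = -0.2048
  √(A²+B²)=0.3951;  θ1 = -0.8942+2.1157 ≈ 1.2215
rotate P by −φ2: (-0.0298, 0.1297, -0.3081)
  e−x'=0.1798;  (l²−L²−(e−x')²−y'²−z²)/2L = -0.1204
  γ=atan2(-0.3081,0.1798)=-1.0424;  ψ=arccos(-0.3375)=1.9150;  θ2=γ+ψ≈0.8726
rotate P by −φ3: (0.1272, -0.0390, -0.3081)
  A=0.0228, B=-0.3081, C=(l²−L²−A²−y'²−z²)/(2L)=0.0760
  √(A²+B²)=0.3089;  θ3 = -1.4971+1.3223 ≈ -0.1748

θ₁ = 1.2215, θ₂ = 0.8726, θ₃ = -0.1748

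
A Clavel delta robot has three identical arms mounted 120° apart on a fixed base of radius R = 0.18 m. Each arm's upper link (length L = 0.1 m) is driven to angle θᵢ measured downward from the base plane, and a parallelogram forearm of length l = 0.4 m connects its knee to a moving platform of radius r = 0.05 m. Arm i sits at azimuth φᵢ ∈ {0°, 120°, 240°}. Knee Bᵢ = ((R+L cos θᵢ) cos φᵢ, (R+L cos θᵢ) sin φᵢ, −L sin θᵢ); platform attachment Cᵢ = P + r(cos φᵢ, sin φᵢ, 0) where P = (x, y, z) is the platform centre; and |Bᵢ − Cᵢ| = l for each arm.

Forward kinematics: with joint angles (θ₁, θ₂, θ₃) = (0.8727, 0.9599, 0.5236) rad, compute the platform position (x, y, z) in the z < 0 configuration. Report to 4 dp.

centre 1 = (0.1943·cos0.0°, 0.1943·sin0.0°, -0.0766) = (0.1943, 0.0000, -0.0766)
arm 2 at φ=120.0°: e+L cos θ2 = 0.1874;  centre 2 = (-0.0937, 0.1623, -0.0819)
φ3=240.0°: virtual centre (-0.1083, -0.1876, -0.0500), radius l
eliminate P² terms by subtracting sphere 1 from 2 and 3
plane₁₂: -0.5759x+0.3245y+-0.0106z = -0.0018
det = 0.4124;  x = -0.0029+0.0322z,  y = -0.0107+0.0899z
into |P−centre ₁|² = l²: 1.0091z² + 0.1386z + -0.1151 = 0;  Δ = 0.4839;  z = -0.4133 or 0.2760 → z<0 root = -0.4133
x = -0.0162, y = -0.0479

(-0.0162, -0.0479, -0.4133)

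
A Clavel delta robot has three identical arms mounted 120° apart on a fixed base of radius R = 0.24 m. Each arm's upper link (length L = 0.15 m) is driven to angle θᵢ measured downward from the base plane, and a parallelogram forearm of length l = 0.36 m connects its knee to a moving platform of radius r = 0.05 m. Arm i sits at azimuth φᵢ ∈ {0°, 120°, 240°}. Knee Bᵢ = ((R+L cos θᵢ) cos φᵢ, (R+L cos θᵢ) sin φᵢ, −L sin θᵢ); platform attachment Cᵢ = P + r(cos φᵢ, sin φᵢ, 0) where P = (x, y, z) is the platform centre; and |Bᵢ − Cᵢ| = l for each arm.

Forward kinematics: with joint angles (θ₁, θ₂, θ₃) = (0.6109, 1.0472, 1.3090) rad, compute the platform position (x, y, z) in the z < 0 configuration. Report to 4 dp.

(0.0712, 0.0314, -0.3510)

arm 1 at φ=0.0°: e+L cos θ1 = 0.3129;  centre 1 = (0.3129, 0.0000, -0.0860)
φ2=120.0°: virtual centre (-0.1325, 0.2295, -0.1299), radius l
arm 3 at φ=240.0°: e+L cos θ3 = 0.2288;  centre 3 = (-0.1144, -0.1982, -0.1449)
|centre ₂|²−|centre ₁|² = -0.0182;  |centre ₃|²−|centre ₁|² = -0.0319
plane₁₂: -0.8907x+0.4590y+-0.0877z = -0.0182
Cramer: x(z) = 0.0293-0.1191z;  y(z) = 0.0173-0.0401z
into |P−centre ₁|² = l²: 1.0158z² + 0.2383z + -0.0415 = 0;  Δ = 0.2254;  z = -0.3510 or 0.1164 → z<0 root = -0.3510
x = 0.0712, y = 0.0314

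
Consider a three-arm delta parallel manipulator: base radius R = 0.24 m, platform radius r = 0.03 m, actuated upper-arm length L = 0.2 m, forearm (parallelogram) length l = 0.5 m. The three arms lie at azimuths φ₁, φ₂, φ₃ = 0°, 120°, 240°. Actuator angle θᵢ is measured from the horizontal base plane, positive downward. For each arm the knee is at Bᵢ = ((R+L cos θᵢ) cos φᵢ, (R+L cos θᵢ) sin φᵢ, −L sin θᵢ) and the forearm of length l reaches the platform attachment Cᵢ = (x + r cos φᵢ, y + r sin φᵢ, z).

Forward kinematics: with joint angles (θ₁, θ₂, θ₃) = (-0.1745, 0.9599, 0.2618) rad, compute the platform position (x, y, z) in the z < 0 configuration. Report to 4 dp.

(0.1063, -0.0955, -0.3532)

φ1=0.0°: virtual centre (0.4070, 0.0000, 0.0347), radius l
φ2=120.0°: virtual centre (-0.1624, 0.2812, -0.1638), radius l
S3 = (0.4032·cos240.0°, 0.4032·sin240.0°, -0.0518) = (-0.2016, -0.3492, -0.0518)
|S₂|²−|S₁|² = -0.0345;  |S₃|²−|S₁|² = -0.0016
[-1.1386 0.5624 -0.3971]·P = -0.0345;  [-1.2171 -0.6983 -0.1730]·P = -0.0016
Cramer: x(z) = 0.0169-0.2532z;  y(z) = -0.0272+0.1935z
sphere 1 gives Az²+Bz+C=0 with A=1.1015, B=0.1175, C=-0.0959;  B²−4AC=0.4364;  roots -0.3532, 0.2465;  negative root z = -0.3532
x = 0.1063, y = -0.0955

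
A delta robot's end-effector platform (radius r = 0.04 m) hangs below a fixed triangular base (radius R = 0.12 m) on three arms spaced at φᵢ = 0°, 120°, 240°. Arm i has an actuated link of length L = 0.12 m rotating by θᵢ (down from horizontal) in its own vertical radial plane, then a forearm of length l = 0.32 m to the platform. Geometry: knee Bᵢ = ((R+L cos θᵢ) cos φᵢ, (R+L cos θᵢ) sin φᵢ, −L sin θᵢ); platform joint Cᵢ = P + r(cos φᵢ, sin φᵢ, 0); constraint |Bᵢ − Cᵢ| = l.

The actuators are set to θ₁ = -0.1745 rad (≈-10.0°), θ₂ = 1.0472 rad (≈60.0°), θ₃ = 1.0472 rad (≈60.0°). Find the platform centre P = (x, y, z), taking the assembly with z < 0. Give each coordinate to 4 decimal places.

arm 1 at φ=0.0°: e+L cos θ1 = 0.1982;  S1 = (0.1982, 0.0000, 0.0208)
S2 = (0.1400·cos120.0°, 0.1400·sin120.0°, -0.1039) = (-0.0700, 0.1212, -0.1039)
φ3=240.0°: virtual centre (-0.0700, -0.1212, -0.1039), radius l
|S₂|²−|S₁|² = -0.0093;  |S₃|²−|S₁|² = -0.0093
plane₁₂: -0.5364x+0.2425y+-0.2495z = -0.0093
det = 0.2601;  x = 0.0174+-0.4652z,  y = 0.0000+0.0000z
sphere 1 gives Az²+Bz+C=0 with A=1.2164, B=0.1266, C=-0.0693;  B²−4AC=0.3531;  roots -0.2963, 0.1922;  negative root z = -0.2963
x = 0.1552, y = 0.0000

(0.1552, 0.0000, -0.2963)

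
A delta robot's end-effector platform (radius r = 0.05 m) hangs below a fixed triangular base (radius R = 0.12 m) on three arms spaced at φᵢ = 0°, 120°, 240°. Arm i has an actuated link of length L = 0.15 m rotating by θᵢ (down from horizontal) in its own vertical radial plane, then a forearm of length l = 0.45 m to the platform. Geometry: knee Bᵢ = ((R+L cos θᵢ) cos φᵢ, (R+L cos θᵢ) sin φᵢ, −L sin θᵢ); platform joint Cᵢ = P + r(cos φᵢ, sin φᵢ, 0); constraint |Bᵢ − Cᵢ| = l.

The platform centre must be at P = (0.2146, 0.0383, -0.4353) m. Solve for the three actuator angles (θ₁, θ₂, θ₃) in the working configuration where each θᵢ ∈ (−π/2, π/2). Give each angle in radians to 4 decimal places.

arm 1 (φ=0.0°): x'=0.2146, y'=0.0383
  A cos θ + B sin θ = C:  -0.1446·cos θ + -0.4353·sin θ = -0.1062
  θ1 = atan2(B,A) + arccos(C/0.4587) = -0.0871
arm 2 (φ=120.0°): x'=-0.0741, y'=-0.2050
  e−x'=0.1441;  (l²−L²−(e−x')²−y'²−z²)/2L = -0.2409
  √(A²+B²)=0.4585;  θ2 = -1.2511+2.1241 ≈ 0.8730
arm 3 (φ=240.0°): x'=-0.1405, y'=0.1667
  e−x'=0.2105;  (l²−L²−(e−x')²−y'²−z²)/2L = -0.2719
  γ=atan2(-0.4353,0.2105)=-1.1204;  ψ=arccos(-0.5624)=2.1680;  θ3=γ+ψ≈1.0476

θ₁ = -0.0871, θ₂ = 0.8730, θ₃ = 1.0476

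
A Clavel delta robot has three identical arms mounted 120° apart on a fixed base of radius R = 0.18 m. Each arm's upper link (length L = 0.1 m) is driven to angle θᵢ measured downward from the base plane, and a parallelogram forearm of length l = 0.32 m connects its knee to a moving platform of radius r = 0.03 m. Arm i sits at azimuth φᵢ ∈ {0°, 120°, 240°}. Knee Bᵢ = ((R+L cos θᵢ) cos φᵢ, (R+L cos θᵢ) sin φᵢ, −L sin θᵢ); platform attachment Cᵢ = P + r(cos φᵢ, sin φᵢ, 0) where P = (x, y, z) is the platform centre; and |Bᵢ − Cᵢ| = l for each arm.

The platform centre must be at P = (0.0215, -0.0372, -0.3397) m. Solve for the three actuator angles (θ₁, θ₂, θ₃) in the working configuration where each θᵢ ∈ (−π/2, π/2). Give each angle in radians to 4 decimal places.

θ₁ = 0.9596, θ₂ = 1.3968, θ₃ = 0.9598

arm 1 (φ=0.0°): x'=0.0215, y'=-0.0372
  A cos θ + B sin θ = C:  0.1285·cos θ + -0.3397·sin θ = -0.2045
  √(A²+B²)=0.3632;  θ1 = -1.2092+2.1688 ≈ 0.9596
rotate P by −φ2: (-0.0430, 0.0000, -0.3397)
  e−x'=0.1930;  (l²−L²−(e−x')²−y'²−z²)/2L = -0.3012
  √(A²+B²)=0.3907;  θ2 = -1.0542+2.4510 ≈ 1.3968
arm 3 (φ=240.0°): x'=0.0215, y'=0.0372
  A cos θ + B sin θ = C:  0.1285·cos θ + -0.3397·sin θ = -0.2045
  √(A²+B²)=0.3632;  θ3 = -1.2091+2.1689 ≈ 0.9598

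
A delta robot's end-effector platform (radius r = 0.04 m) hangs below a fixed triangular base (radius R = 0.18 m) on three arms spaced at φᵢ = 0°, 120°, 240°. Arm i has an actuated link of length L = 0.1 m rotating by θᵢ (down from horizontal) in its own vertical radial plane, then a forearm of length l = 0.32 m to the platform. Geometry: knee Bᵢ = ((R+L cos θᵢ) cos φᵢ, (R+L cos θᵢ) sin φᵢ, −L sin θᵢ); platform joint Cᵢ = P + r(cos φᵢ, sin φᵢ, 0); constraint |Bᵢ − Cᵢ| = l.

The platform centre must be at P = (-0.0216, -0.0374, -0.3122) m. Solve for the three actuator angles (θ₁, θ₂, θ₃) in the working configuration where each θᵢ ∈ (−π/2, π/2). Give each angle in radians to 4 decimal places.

θ₁ = 0.9595, θ₂ = 0.9594, θ₃ = 0.5234

rotate P by −φ1: (-0.0216, -0.0374, -0.3122)
  A cos θ + B sin θ = C:  0.1616·cos θ + -0.3122·sin θ = -0.1629
  √(A²+B²)=0.3515;  θ1 = -1.0932+2.0526 ≈ 0.9595
rotate P by −φ2: (-0.0216, 0.0374, -0.3122)
  e−x'=0.1616;  (l²−L²−(e−x')²−y'²−z²)/2L = -0.1629
  θ2 = atan2(B,A) + arccos(C/0.3515) = 0.9594
rotate P by −φ3: (0.0432, 0.0000, -0.3122)
  e−x'=0.0968;  (l²−L²−(e−x')²−y'²−z²)/2L = -0.0722
  γ=atan2(-0.3122,0.0968)=-1.2701;  ψ=arccos(-0.2209)=1.7935;  θ3=γ+ψ≈0.5234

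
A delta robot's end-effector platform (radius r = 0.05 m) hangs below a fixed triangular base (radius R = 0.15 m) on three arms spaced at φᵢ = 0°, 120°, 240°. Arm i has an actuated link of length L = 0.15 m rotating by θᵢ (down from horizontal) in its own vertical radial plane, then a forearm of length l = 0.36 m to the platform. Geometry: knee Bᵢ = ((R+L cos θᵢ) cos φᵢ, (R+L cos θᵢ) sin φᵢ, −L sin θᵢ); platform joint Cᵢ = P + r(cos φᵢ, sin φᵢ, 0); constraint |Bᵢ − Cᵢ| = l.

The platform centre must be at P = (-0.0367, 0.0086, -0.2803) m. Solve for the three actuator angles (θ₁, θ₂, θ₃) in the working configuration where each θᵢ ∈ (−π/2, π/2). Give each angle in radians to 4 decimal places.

θ₁ = 0.3491, θ₂ = -0.0001, θ₃ = 0.0874

rotate P by −φ1: (-0.0367, 0.0086, -0.2803)
  A cos θ + B sin θ = C:  0.1367·cos θ + -0.2803·sin θ = 0.0326
  γ=atan2(-0.2803,0.1367)=-1.1170;  ψ=arccos(0.1044)=1.4662;  θ1=γ+ψ≈0.3491
arm 2 (φ=120.0°): x'=0.0258, y'=0.0275
  e−x'=0.0742;  (l²−L²−(e−x')²−y'²−z²)/2L = 0.0742
  √(A²+B²)=0.2900;  θ2 = -1.3120+1.3119 ≈ -0.0001
rotate P by −φ3: (0.0109, -0.0361, -0.2803)
  e−x'=0.0891;  (l²−L²−(e−x')²−y'²−z²)/2L = 0.0643
  √(A²+B²)=0.2941;  θ3 = -1.2630+1.3504 ≈ 0.0874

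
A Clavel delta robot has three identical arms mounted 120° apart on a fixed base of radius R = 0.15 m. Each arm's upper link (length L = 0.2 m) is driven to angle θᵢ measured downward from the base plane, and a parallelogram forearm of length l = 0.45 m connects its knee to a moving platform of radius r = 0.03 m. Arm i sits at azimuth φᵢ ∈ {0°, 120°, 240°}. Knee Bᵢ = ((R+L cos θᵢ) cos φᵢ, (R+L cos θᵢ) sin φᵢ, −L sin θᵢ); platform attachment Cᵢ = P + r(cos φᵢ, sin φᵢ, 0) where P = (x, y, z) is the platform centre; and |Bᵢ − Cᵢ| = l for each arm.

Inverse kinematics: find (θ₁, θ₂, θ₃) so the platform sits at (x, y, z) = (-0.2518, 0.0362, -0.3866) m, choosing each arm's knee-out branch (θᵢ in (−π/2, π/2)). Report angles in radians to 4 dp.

θ₁ = 1.3965, θ₂ = 0.0873, θ₃ = 0.3495

φ1=0.0° → target in arm frame (-0.2518, 0.0362)
  A=0.3718, B=-0.3866, C=(l²−L²−A²−y'²−z²)/(2L)=-0.3163
  √(A²+B²)=0.5364;  θ1 = -0.8049+2.2014 ≈ 1.3965
rotate P by −φ2: (0.1573, 0.2000, -0.3866)
  A=-0.0373, B=-0.3866, C=(l²−L²−A²−y'²−z²)/(2L)=-0.0708
  γ=atan2(-0.3866,-0.0373)=-1.6669;  ψ=arccos(-0.1824)=1.7542;  θ2=γ+ψ≈0.0873
rotate P by −φ3: (0.0945, -0.2362, -0.3866)
  e−x'=0.0255;  (l²−L²−(e−x')²−y'²−z²)/2L = -0.1085
  θ3 = atan2(B,A) + arccos(C/0.3874) = 0.3495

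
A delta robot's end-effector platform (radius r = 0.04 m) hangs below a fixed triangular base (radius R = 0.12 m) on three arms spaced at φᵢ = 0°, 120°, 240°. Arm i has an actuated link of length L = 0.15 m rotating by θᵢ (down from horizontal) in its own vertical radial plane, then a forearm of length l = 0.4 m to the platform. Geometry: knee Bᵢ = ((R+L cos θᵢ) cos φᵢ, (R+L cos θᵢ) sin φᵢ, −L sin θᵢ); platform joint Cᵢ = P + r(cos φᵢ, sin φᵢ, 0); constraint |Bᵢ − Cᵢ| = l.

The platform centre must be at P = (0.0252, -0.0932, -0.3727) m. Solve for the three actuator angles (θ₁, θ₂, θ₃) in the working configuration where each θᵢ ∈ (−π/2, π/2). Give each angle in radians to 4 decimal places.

θ₁ = 0.2621, θ₂ = 0.6983, θ₃ = 0.0876

arm 1 (φ=0.0°): x'=0.0252, y'=-0.0932
  A=0.0548, B=-0.3727, C=(l²−L²−A²−y'²−z²)/(2L)=-0.0436
  θ1 = atan2(B,A) + arccos(C/0.3767) = 0.2621
φ2=120.0° → target in arm frame (-0.0933, 0.0248)
  A=0.1733, B=-0.3727, C=(l²−L²−A²−y'²−z²)/(2L)=-0.1069
  θ2 = atan2(B,A) + arccos(C/0.4110) = 0.6983
arm 3 (φ=240.0°): x'=0.0681, y'=0.0684
  e−x'=0.0119;  (l²−L²−(e−x')²−y'²−z²)/2L = -0.0208
  γ=atan2(-0.3727,0.0119)=-1.5389;  ψ=arccos(-0.0557)=1.6265;  θ3=γ+ψ≈0.0876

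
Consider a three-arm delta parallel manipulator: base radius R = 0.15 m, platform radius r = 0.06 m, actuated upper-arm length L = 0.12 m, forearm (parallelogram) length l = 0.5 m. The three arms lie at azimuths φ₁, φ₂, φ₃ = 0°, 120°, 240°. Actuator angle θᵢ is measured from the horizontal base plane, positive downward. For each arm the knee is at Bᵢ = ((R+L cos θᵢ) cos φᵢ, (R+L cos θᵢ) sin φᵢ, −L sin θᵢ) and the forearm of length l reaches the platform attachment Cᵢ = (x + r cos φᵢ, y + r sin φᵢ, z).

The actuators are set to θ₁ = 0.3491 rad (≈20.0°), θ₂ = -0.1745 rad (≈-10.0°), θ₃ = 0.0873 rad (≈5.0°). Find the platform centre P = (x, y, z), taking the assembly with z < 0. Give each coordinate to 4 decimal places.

(-0.0708, 0.0394, -0.4577)

arm 1 at φ=0.0°: (R−r)+L cos θ1 = 0.2028;  S1 = (0.2028, 0.0000, -0.0410)
arm 2 at φ=120.0°: (R−r)+L cos θ2 = 0.2082;  S2 = (-0.1041, 0.1803, 0.0208)
S3 = (0.2095·cos240.0°, 0.2095·sin240.0°, -0.0105) = (-0.1048, -0.1815, -0.0105)
eliminate P² terms by subtracting sphere 1 from 2 and 3
plane₁₂: -0.6137x+0.3606y+0.1238z = 0.0010
Cramer: x(z) = -0.0018+0.1507z;  y(z) = -0.0003-0.0868z
quadratic in z: (1.0302)z²+(0.0205)z+(-0.2065)=0, √Δ=0.9227 → z ∈ {-0.4577, 0.4378}; z = -0.4577 (taking z<0)
x = -0.0708, y = 0.0394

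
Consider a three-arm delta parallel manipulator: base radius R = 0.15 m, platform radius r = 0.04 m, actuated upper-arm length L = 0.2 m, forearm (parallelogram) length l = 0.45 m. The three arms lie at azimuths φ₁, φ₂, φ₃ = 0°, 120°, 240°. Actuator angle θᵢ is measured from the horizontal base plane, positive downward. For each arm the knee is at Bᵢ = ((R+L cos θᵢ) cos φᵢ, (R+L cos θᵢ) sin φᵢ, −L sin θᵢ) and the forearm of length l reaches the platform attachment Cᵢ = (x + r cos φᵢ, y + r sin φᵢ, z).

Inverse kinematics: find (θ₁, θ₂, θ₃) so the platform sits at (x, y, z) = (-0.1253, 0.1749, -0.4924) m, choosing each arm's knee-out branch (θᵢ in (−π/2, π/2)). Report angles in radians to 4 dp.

θ₁ = 1.3092, θ₂ = 0.2620, θ₃ = 1.2218

φ1=0.0° → target in arm frame (-0.1253, 0.1749)
  A=0.2353, B=-0.4924, C=(l²−L²−A²−y'²−z²)/(2L)=-0.4148
  θ1 = atan2(B,A) + arccos(C/0.5457) = 1.3092
arm 2 (φ=120.0°): x'=0.2141, y'=0.0211
  e−x'=-0.1041;  (l²−L²−(e−x')²−y'²−z²)/2L = -0.2281
  √(A²+B²)=0.5033;  θ2 = -1.7792+2.0412 ≈ 0.2620
rotate P by −φ3: (-0.0888, -0.1960, -0.4924)
  e−x'=0.1988;  (l²−L²−(e−x')²−y'²−z²)/2L = -0.3947
  √(A²+B²)=0.5310;  θ3 = -1.1870+2.4088 ≈ 1.2218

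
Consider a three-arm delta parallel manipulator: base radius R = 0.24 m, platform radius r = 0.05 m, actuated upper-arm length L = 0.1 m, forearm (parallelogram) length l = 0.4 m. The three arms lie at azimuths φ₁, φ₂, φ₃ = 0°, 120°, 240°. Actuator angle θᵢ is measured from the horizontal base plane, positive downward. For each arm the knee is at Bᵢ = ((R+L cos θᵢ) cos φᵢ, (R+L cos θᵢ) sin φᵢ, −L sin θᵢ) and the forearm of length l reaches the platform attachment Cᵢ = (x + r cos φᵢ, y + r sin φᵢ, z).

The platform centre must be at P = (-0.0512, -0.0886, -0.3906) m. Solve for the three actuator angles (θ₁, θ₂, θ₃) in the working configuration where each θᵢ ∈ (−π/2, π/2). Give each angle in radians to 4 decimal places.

rotate P by −φ1: (-0.0512, -0.0886, -0.3906)
  e−x'=0.2412;  (l²−L²−(e−x')²−y'²−z²)/2L = -0.3430
  √(A²+B²)=0.4591;  θ1 = -1.0176+2.4145 ≈ 1.3969
arm 2 (φ=120.0°): x'=-0.0511, y'=0.0886
  A=0.2411, B=-0.3906, C=(l²−L²−A²−y'²−z²)/(2L)=-0.3428
  γ=atan2(-0.3906,0.2411)=-1.0177;  ψ=arccos(-0.7469)=2.4142;  θ2=γ+ψ≈1.3964
rotate P by −φ3: (0.1023, 0.0000, -0.3906)
  A cos θ + B sin θ = C:  0.0877·cos θ + -0.3906·sin θ = -0.0513
  √(A²+B²)=0.4003;  θ3 = -1.3500+1.6992 ≈ 0.3492

θ₁ = 1.3969, θ₂ = 1.3964, θ₃ = 0.3492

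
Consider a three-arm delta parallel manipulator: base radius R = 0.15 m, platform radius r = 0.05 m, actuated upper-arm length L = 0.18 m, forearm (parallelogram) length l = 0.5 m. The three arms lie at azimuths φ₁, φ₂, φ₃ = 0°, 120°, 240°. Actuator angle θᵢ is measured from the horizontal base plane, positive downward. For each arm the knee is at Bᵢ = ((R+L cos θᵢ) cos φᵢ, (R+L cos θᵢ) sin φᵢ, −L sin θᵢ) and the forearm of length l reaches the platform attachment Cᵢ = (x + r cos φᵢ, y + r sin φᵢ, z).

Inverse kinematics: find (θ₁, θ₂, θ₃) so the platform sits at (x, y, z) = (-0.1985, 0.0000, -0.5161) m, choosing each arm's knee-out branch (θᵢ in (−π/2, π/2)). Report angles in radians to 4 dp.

θ₁ = 1.2219, θ₂ = 0.4365, θ₃ = 0.4365

φ1=0.0° → target in arm frame (-0.1985, 0.0000)
  A=0.2985, B=-0.5161, C=(l²−L²−A²−y'²−z²)/(2L)=-0.3829
  θ1 = atan2(B,A) + arccos(C/0.5962) = 1.2219
rotate P by −φ2: (0.0992, 0.1719, -0.5161)
  e−x'=0.0008;  (l²−L²−(e−x')²−y'²−z²)/2L = -0.2175
  √(A²+B²)=0.5161;  θ2 = -1.5693+2.0059 ≈ 0.4365
φ3=240.0° → target in arm frame (0.0993, -0.1719)
  A=0.0007, B=-0.5161, C=(l²−L²−A²−y'²−z²)/(2L)=-0.2175
  √(A²+B²)=0.5161;  θ3 = -1.5693+2.0059 ≈ 0.4365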